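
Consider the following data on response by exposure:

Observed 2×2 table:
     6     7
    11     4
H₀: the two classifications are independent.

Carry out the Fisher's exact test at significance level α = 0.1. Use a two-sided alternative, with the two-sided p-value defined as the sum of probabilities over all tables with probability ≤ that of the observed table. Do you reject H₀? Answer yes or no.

Margins: r₁=13, r₂=15, c₁=17, c₂=11, n=28
p_obs = C(13,6)·C(15,11)/C(28,17); sum pmf over tables with pmf ≤ p_obs
p-value (two-sided) = 0.24581
At α=0.1: p ≥ α → fail to reject H₀

reject H₀: no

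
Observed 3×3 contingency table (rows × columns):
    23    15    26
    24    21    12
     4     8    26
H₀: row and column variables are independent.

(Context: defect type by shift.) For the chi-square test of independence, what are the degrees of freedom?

df = (r−1)(c−1) = (3−1)·(3−1) = 4

degrees of freedom = 4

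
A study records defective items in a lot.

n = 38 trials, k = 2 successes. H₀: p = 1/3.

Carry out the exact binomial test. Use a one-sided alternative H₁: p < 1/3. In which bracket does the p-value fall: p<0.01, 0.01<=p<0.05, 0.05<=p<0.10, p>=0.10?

p-value bracket: p<0.01

Exact binomial: n=38, k=2, p₀=1/3=0.3333
P(X≤2) from Σ C(n,i)·p₀^i·(1−p₀)^(n−i)
p-value (one-sided, H₁ less) = 0.00004
→ bracket: p<0.01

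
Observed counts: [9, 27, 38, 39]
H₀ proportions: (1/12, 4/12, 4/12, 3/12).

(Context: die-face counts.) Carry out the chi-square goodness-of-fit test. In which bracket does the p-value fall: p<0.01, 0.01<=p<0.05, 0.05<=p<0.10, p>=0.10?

p-value bracket: 0.05<=p<0.10

n = 113; E_i = n·p_i = [9.42, 37.67, 37.67, 28.25]
χ² = (9−9.42)²/9.42 + (27−37.67)²/37.67 + (38−37.67)²/37.67 + (39−28.25)²/28.25 = 7.1327
df = 3
p-value (upper-tail) = 0.06779
→ bracket: 0.05<=p<0.10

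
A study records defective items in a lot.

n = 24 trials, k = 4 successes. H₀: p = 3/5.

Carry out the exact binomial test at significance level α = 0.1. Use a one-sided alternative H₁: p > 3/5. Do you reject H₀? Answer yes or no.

reject H₀: no

Exact binomial: n=24, k=4, p₀=3/5=0.6000
P(X≥4) from Σ C(n,i)·p₀^i·(1−p₀)^(n−i)
p-value (one-sided, H₁ greater) = 1.00000
At α=0.1: p ≥ α → fail to reject H₀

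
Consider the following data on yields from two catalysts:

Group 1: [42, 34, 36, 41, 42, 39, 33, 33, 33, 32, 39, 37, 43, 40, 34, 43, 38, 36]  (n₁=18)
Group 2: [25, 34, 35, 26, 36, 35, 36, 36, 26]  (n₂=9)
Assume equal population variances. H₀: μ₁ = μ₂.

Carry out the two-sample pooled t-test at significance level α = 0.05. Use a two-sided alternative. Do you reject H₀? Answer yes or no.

x̄₁=37.500, s₁=3.792, n₁=18
x̄₂=32.111, s₂=4.885, n₂=9
s_p² = [17·3.792² + 8·4.885²]/25 = 17.4156
SE = √(s_p²·(1/18+1/9)) = 1.7037
t = (37.500−32.111)/1.7037 = 3.1631
df = 25
p-value (two-sided) = 0.00407
At α=0.05: p < α → reject H₀

reject H₀: yes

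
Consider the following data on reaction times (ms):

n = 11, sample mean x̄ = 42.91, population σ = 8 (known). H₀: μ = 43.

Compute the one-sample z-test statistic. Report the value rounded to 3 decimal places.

SE = σ/√n = 8/√11 = 2.4121
z = (x̄−μ₀)/SE = (42.91−43)/2.4121 = -0.0373

test statistic = -0.037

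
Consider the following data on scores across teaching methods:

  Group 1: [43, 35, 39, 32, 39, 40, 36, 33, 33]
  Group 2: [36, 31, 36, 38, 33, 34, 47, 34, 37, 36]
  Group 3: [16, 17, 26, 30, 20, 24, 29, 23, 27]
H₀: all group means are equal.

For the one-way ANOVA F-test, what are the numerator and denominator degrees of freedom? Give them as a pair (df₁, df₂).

degrees of freedom = [2, 25]

k = 3 groups, N = 28 total
df = (k−1, N−k) = (3−1, 28−3) = (2, 25)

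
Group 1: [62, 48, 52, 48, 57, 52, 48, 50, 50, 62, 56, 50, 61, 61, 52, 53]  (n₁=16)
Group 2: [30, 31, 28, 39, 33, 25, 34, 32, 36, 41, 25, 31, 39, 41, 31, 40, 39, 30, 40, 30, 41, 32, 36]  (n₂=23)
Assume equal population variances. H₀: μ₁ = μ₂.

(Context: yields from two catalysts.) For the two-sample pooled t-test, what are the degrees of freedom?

df = n₁ + n₂ − 2 = 16 + 23 − 2 = 37

degrees of freedom = 37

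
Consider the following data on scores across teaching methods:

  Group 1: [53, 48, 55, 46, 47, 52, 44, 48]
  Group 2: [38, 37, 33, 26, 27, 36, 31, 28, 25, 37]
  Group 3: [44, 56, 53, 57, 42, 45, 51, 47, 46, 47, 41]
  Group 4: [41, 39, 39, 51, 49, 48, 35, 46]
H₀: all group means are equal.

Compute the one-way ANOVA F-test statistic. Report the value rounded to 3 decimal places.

test statistic = 23.624

Group means [49.12, 31.80, 48.09, 43.50], grand mean 42.919
SSB = Σnᵢ(x̄ᵢ−x̄)² = 1841.373; SSW = ΣΣ(x−x̄ᵢ)² = 857.384
MSB = 1841.373/3 = 613.7909; MSW = 857.384/33 = 25.9813
F = MSB/MSW = 23.6243
df = (3, 33)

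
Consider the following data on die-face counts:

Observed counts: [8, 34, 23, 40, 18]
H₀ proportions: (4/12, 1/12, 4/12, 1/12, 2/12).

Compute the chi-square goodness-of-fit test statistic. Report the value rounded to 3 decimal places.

n = 123; E_i = n·p_i = [41.00, 10.25, 41.00, 10.25, 20.50]
χ² = (8−41.00)²/41.00 + (34−10.25)²/10.25 + (23−41.00)²/41.00 + (40−10.25)²/10.25 + (18−20.50)²/20.50 = 176.1463
df = 4

test statistic = 176.146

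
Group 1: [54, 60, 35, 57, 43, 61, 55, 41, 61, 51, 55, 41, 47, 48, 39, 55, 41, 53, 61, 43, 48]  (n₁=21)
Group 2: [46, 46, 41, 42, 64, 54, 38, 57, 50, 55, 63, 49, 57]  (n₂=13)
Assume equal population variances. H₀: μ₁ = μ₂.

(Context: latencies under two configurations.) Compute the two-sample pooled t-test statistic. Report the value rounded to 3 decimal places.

test statistic = -0.337

x̄₁=49.952, s₁=8.115, n₁=21
x̄₂=50.923, s₂=8.241, n₂=13
s_p² = [20·8.115² + 12·8.241²]/32 = 66.6211
SE = √(s_p²·(1/21+1/13)) = 2.8805
t = (49.952−50.923)/2.8805 = -0.3370
df = 32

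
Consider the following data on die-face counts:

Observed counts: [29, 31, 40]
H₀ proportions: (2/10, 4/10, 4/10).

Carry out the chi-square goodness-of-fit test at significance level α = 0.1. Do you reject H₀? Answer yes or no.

reject H₀: yes

n = 100; E_i = n·p_i = [20.00, 40.00, 40.00]
χ² = (29−20.00)²/20.00 + (31−40.00)²/40.00 + (40−40.00)²/40.00 = 6.0750
df = 2
p-value (upper-tail) = 0.04795
At α=0.1: p < α → reject H₀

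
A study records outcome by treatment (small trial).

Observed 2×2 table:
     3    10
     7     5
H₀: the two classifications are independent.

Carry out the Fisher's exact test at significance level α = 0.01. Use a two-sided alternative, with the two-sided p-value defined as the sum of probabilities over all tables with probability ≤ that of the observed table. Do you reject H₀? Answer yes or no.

Margins: r₁=13, r₂=12, c₁=10, c₂=15, n=25
p_obs = C(13,3)·C(12,7)/C(25,10); sum pmf over tables with pmf ≤ p_obs
p-value (two-sided) = 0.11070
At α=0.01: p ≥ α → fail to reject H₀

reject H₀: no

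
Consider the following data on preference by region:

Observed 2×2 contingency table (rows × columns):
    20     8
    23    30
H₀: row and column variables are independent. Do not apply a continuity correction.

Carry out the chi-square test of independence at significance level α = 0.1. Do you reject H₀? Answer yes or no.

reject H₀: yes

Row totals [28, 53], col totals [43, 38], n=81
χ² = (20−14.86)²/14.86 + (8−13.14)²/13.14 + (23−28.14)²/28.14 + (30−24.86)²/24.86 = 5.7808
df = 1
p-value (upper-tail) = 0.01620
At α=0.1: p < α → reject H₀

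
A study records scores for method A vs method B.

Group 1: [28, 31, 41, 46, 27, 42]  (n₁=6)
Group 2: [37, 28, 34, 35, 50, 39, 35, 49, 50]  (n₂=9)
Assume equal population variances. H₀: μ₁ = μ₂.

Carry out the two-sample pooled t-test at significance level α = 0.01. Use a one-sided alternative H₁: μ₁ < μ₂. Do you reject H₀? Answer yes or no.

reject H₀: no

x̄₁=35.833, s₁=8.134, n₁=6
x̄₂=39.667, s₂=8.062, n₂=9
s_p² = [5·8.134² + 8·8.062²]/13 = 65.4487
SE = √(s_p²·(1/6+1/9)) = 4.2638
t = (35.833−39.667)/4.2638 = -0.8990
df = 13
p-value (one-sided, H₁ less) = 0.19249
At α=0.01: p ≥ α → fail to reject H₀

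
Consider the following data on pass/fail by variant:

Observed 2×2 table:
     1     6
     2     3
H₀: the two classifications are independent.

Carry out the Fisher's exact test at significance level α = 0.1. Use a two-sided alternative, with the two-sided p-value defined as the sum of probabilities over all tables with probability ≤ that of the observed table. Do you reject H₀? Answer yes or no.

Margins: r₁=7, r₂=5, c₁=3, c₂=9, n=12
p_obs = C(7,1)·C(5,2)/C(12,3); sum pmf over tables with pmf ≤ p_obs
p-value (two-sided) = 0.52273
At α=0.1: p ≥ α → fail to reject H₀

reject H₀: no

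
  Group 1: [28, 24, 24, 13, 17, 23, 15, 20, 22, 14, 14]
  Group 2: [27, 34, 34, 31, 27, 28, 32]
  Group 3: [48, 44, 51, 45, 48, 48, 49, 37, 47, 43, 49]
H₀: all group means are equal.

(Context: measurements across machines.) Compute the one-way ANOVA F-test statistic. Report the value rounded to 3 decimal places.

test statistic = 110.607

Group means [19.45, 30.43, 46.27], grand mean 32.276
SSB = Σnᵢ(x̄ᵢ−x̄)² = 3987.170; SSW = ΣΣ(x−x̄ᵢ)² = 468.623
MSB = 3987.170/2 = 1993.5849; MSW = 468.623/26 = 18.0240
F = MSB/MSW = 110.6074
df = (2, 26)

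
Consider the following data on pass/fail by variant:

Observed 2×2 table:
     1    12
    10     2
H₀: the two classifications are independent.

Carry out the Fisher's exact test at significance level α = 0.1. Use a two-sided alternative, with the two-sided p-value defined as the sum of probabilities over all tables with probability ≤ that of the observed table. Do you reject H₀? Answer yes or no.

reject H₀: yes

Margins: r₁=13, r₂=12, c₁=11, c₂=14, n=25
p_obs = C(13,1)·C(12,10)/C(25,11); sum pmf over tables with pmf ≤ p_obs
p-value (two-sided) = 0.00021
At α=0.1: p < α → reject H₀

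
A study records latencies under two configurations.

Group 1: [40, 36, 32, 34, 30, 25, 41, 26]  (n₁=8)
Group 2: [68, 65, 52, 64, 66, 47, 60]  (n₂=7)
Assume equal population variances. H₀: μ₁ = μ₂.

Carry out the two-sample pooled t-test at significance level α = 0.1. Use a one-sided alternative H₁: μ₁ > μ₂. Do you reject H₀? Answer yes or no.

reject H₀: no

x̄₁=33.000, s₁=5.928, n₁=8
x̄₂=60.286, s₂=7.889, n₂=7
s_p² = [7·5.928² + 6·7.889²]/13 = 47.6484
SE = √(s_p²·(1/8+1/7)) = 3.5725
t = (33.000−60.286)/3.5725 = -7.6377
df = 13
p-value (one-sided, H₁ greater) = 1.00000
At α=0.1: p ≥ α → fail to reject H₀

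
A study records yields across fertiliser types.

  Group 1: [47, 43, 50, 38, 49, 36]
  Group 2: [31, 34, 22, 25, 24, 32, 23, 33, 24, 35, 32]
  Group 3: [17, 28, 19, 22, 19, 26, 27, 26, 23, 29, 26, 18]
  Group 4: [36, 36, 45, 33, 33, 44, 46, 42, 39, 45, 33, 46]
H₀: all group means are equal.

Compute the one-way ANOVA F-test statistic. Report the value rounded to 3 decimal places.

Group means [43.83, 28.64, 23.33, 39.83], grand mean 32.585
SSB = Σnᵢ(x̄ᵢ−x̄)² = 2588.239; SSW = ΣΣ(x−x̄ᵢ)² = 937.712
MSB = 2588.239/3 = 862.7464; MSW = 937.712/37 = 25.3436
F = MSB/MSW = 34.0420
df = (3, 37)

test statistic = 34.042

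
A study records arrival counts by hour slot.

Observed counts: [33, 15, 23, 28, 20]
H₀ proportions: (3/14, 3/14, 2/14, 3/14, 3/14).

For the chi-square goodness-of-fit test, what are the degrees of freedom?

df = k − 1 = 5 − 1 = 4

degrees of freedom = 4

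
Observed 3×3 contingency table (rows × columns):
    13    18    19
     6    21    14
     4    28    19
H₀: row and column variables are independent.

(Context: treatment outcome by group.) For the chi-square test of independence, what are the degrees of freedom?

degrees of freedom = 4

df = (r−1)(c−1) = (3−1)·(3−1) = 4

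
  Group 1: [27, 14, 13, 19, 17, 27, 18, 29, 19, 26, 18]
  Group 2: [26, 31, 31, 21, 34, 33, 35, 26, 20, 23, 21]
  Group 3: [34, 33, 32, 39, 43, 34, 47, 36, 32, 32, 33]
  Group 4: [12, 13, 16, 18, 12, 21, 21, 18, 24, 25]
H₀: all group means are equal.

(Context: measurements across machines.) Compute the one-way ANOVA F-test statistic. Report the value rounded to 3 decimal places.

test statistic = 24.471

Group means [20.64, 27.36, 35.91, 18.00], grand mean 25.651
SSB = Σnᵢ(x̄ᵢ−x̄)² = 2051.767; SSW = ΣΣ(x−x̄ᵢ)² = 1090.000
MSB = 2051.767/3 = 683.9225; MSW = 1090.000/39 = 27.9487
F = MSB/MSW = 24.4706
df = (3, 39)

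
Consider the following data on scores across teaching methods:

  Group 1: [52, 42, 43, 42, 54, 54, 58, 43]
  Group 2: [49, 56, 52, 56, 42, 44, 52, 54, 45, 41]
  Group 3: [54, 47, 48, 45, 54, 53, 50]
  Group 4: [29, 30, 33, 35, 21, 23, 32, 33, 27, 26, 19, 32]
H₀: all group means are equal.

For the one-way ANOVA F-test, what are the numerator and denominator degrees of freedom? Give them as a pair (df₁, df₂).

degrees of freedom = [3, 33]

k = 4 groups, N = 37 total
df = (k−1, N−k) = (4−1, 37−4) = (3, 33)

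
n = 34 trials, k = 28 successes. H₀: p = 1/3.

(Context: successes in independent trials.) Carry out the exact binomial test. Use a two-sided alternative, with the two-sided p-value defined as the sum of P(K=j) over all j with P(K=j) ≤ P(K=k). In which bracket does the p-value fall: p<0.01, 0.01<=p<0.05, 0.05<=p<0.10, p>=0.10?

p-value bracket: p<0.01

Exact binomial: n=34, k=28, p₀=1/3=0.3333
P(X=j) = C(n,j)·p₀^j·(1−p₀)^(n−j); p = Σ P(X=j) over j with P(X=j) ≤ P(X=28)
p-value (two-sided) = 0.00000
→ bracket: p<0.01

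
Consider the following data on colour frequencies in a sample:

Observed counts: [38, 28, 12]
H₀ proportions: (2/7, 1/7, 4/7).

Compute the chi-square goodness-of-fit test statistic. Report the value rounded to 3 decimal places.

test statistic = 60.385

n = 78; E_i = n·p_i = [22.29, 11.14, 44.57]
χ² = (38−22.29)²/22.29 + (28−11.14)²/11.14 + (12−44.57)²/44.57 = 60.3846
df = 2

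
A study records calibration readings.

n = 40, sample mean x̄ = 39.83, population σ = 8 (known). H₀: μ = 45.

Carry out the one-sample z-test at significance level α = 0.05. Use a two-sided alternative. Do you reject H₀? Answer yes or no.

SE = σ/√n = 8/√40 = 1.2649
z = (x̄−μ₀)/SE = (39.83−45)/1.2649 = -4.0872
p-value (two-sided) = 0.00004
At α=0.05: p < α → reject H₀

reject H₀: yes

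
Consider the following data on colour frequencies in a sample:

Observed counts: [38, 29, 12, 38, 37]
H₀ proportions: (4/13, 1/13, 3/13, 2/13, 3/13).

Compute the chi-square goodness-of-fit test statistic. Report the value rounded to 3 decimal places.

test statistic = 50.989

n = 154; E_i = n·p_i = [47.38, 11.85, 35.54, 23.69, 35.54]
χ² = (38−47.38)²/47.38 + (29−11.85)²/11.85 + (12−35.54)²/35.54 + (38−23.69)²/23.69 + (37−35.54)²/35.54 = 50.9892
df = 4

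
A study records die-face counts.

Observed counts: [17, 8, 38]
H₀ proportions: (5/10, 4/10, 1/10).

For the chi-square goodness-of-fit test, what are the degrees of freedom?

degrees of freedom = 2

df = k − 1 = 3 − 1 = 2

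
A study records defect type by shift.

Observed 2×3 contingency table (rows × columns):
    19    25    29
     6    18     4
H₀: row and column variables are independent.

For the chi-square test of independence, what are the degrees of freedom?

df = (r−1)(c−1) = (2−1)·(3−1) = 2

degrees of freedom = 2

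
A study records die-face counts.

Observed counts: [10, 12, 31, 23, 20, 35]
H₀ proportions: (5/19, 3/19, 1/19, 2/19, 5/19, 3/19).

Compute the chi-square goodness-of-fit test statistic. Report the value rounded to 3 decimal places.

test statistic = 127.434

n = 131; E_i = n·p_i = [34.47, 20.68, 6.89, 13.79, 34.47, 20.68]
χ² = (10−34.47)²/34.47 + (12−20.68)²/20.68 + (31−6.89)²/6.89 + (23−13.79)²/13.79 + (20−34.47)²/34.47 + (35−20.68)²/20.68 = 127.4338
df = 5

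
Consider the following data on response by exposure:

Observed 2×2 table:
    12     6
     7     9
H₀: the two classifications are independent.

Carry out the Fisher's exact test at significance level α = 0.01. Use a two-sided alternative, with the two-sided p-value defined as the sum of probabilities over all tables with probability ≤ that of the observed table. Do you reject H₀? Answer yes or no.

reject H₀: no

Margins: r₁=18, r₂=16, c₁=19, c₂=15, n=34
p_obs = C(18,12)·C(16,7)/C(34,19); sum pmf over tables with pmf ≤ p_obs
p-value (two-sided) = 0.29982
At α=0.01: p ≥ α → fail to reject H₀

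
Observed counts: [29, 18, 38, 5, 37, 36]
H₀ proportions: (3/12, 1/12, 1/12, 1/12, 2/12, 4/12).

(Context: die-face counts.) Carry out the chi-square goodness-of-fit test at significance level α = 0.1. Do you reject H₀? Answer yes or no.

n = 163; E_i = n·p_i = [40.75, 13.58, 13.58, 13.58, 27.17, 54.33]
χ² = (29−40.75)²/40.75 + (18−13.58)²/13.58 + (38−13.58)²/13.58 + (5−13.58)²/13.58 + (37−27.17)²/27.17 + (36−54.33)²/54.33 = 63.8834
df = 5
p-value (upper-tail) = 0.00000
At α=0.1: p < α → reject H₀

reject H₀: yes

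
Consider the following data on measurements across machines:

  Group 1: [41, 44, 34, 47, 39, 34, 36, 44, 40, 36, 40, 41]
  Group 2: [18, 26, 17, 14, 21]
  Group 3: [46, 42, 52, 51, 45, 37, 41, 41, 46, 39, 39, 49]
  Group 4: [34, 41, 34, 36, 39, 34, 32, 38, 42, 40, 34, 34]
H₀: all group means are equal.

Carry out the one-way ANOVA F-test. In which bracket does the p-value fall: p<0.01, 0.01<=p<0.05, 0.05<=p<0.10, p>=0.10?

p-value bracket: p<0.01

Group means [39.67, 19.20, 44.00, 36.50], grand mean 37.512
SSB = Σnᵢ(x̄ᵢ−x̄)² = 2249.777; SSW = ΣΣ(x−x̄ᵢ)² = 660.467
MSB = 2249.777/3 = 749.9257; MSW = 660.467/37 = 17.8505
F = MSB/MSW = 42.0116
df = (3, 37)
p-value (upper-tail) = 0.00000
→ bracket: p<0.01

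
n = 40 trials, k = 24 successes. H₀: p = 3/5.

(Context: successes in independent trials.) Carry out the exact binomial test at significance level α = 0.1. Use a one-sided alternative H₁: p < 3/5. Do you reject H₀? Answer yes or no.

Exact binomial: n=40, k=24, p₀=3/5=0.6000
P(X≤24) from Σ C(n,i)·p₀^i·(1−p₀)^(n−i)
p-value (one-sided, H₁ less) = 0.55978
At α=0.1: p ≥ α → fail to reject H₀

reject H₀: no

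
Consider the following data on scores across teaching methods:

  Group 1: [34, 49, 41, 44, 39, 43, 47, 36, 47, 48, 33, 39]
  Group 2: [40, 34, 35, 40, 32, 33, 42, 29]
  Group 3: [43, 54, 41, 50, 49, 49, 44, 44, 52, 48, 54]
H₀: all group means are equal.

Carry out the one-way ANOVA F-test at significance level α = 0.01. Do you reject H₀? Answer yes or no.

Group means [41.67, 35.62, 48.00], grand mean 42.355
SSB = Σnᵢ(x̄ᵢ−x̄)² = 718.555; SSW = ΣΣ(x−x̄ᵢ)² = 684.542
MSB = 718.555/2 = 359.2776; MSW = 684.542/28 = 24.4479
F = MSB/MSW = 14.6956
df = (2, 28)
p-value (upper-tail) = 0.00004
At α=0.01: p < α → reject H₀

reject H₀: yes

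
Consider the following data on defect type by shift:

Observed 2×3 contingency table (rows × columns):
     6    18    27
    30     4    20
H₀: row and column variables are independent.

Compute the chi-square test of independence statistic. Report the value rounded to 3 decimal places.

Row totals [51, 54], col totals [36, 22, 47], n=105
χ² = (6−17.49)²/17.49 + (18−10.69)²/10.69 + (27−22.83)²/22.83 + (30−18.51)²/18.51 + (4−11.31)²/11.31 + (20−24.17)²/24.17 = 25.8871
df = 2

test statistic = 25.887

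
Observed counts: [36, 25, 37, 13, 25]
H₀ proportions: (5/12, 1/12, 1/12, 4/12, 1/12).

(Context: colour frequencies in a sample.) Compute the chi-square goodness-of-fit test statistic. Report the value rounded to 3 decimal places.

test statistic = 121.687

n = 136; E_i = n·p_i = [56.67, 11.33, 11.33, 45.33, 11.33]
χ² = (36−56.67)²/56.67 + (25−11.33)²/11.33 + (37−11.33)²/11.33 + (13−45.33)²/45.33 + (25−11.33)²/11.33 = 121.6868
df = 4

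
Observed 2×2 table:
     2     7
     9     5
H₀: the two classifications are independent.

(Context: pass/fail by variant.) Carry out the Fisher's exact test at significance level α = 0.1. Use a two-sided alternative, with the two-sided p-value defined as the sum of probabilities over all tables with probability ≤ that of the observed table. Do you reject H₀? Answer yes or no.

reject H₀: yes

Margins: r₁=9, r₂=14, c₁=11, c₂=12, n=23
p_obs = C(9,2)·C(14,9)/C(23,11); sum pmf over tables with pmf ≤ p_obs
p-value (two-sided) = 0.08938
At α=0.1: p < α → reject H₀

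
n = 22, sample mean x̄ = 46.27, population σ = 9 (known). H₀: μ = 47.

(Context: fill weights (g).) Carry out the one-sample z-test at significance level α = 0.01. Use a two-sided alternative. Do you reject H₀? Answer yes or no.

reject H₀: no

SE = σ/√n = 9/√22 = 1.9188
z = (x̄−μ₀)/SE = (46.27−47)/1.9188 = -0.3804
p-value (two-sided) = 0.70362
At α=0.01: p ≥ α → fail to reject H₀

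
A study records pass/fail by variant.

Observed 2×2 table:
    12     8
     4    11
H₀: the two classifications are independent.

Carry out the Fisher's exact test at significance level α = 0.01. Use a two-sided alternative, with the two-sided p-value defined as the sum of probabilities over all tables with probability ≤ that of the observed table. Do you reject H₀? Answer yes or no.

Margins: r₁=20, r₂=15, c₁=16, c₂=19, n=35
p_obs = C(20,12)·C(15,4)/C(35,16); sum pmf over tables with pmf ≤ p_obs
p-value (two-sided) = 0.08656
At α=0.01: p ≥ α → fail to reject H₀

reject H₀: no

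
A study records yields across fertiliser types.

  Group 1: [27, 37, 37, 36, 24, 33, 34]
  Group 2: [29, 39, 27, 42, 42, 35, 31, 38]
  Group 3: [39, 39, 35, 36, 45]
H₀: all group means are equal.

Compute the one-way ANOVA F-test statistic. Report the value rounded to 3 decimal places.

test statistic = 2.111

Group means [32.57, 35.38, 38.80], grand mean 35.250
SSB = Σnᵢ(x̄ᵢ−x̄)² = 113.361; SSW = ΣΣ(x−x̄ᵢ)² = 456.389
MSB = 113.361/2 = 56.6804; MSW = 456.389/17 = 26.8464
F = MSB/MSW = 2.1113
df = (2, 17)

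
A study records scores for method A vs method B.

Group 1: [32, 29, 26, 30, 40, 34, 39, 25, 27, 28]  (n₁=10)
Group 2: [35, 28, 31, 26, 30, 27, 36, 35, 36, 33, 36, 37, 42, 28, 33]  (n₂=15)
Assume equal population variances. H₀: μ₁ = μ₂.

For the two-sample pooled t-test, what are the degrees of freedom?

df = n₁ + n₂ − 2 = 10 + 15 − 2 = 23

degrees of freedom = 23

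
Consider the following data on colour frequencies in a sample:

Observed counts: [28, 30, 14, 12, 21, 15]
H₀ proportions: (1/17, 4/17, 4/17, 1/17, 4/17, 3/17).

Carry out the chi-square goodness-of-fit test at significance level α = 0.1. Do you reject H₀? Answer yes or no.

n = 120; E_i = n·p_i = [7.06, 28.24, 28.24, 7.06, 28.24, 21.18]
χ² = (28−7.06)²/7.06 + (30−28.24)²/28.24 + (14−28.24)²/28.24 + (12−7.06)²/7.06 + (21−28.24)²/28.24 + (15−21.18)²/21.18 = 76.5271
df = 5
p-value (upper-tail) = 0.00000
At α=0.1: p < α → reject H₀

reject H₀: yes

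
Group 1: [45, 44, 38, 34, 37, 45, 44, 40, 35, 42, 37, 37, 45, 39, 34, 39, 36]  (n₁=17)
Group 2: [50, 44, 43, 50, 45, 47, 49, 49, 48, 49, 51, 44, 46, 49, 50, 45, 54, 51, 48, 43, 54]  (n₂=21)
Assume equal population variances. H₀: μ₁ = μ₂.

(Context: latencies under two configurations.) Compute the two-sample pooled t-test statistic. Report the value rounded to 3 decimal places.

x̄₁=39.471, s₁=3.970, n₁=17
x̄₂=48.048, s₂=3.248, n₂=21
s_p² = [16·3.970² + 20·3.248²]/36 = 12.8663
SE = √(s_p²·(1/17+1/21)) = 1.1703
t = (39.471−48.048)/1.1703 = -7.3291
df = 36

test statistic = -7.329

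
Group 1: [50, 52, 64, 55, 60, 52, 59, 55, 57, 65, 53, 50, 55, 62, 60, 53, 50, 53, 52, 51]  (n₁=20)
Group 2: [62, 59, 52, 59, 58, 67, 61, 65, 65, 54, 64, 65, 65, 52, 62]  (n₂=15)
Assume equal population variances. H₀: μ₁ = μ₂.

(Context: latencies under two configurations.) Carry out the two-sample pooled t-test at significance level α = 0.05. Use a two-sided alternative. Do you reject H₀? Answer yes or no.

reject H₀: yes

x̄₁=55.400, s₁=4.740, n₁=20
x̄₂=60.667, s₂=4.909, n₂=15
s_p² = [19·4.740² + 14·4.909²]/33 = 23.1556
SE = √(s_p²·(1/20+1/15)) = 1.6436
t = (55.400−60.667)/1.6436 = -3.2043
df = 33
p-value (two-sided) = 0.00300
At α=0.05: p < α → reject H₀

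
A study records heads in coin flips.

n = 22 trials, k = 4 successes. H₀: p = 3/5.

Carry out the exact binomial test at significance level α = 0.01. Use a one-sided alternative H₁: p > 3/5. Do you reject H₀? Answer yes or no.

Exact binomial: n=22, k=4, p₀=3/5=0.6000
P(X≥4) from Σ C(n,i)·p₀^i·(1−p₀)^(n−i)
p-value (one-sided, H₁ greater) = 0.99999
At α=0.01: p ≥ α → fail to reject H₀

reject H₀: no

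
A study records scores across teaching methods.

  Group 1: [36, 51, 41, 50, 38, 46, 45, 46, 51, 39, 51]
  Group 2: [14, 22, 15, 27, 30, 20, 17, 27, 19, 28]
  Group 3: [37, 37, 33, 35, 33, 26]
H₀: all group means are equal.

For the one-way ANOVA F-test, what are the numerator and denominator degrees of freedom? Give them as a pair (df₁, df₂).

k = 3 groups, N = 27 total
df = (k−1, N−k) = (3−1, 27−3) = (2, 24)

degrees of freedom = [2, 24]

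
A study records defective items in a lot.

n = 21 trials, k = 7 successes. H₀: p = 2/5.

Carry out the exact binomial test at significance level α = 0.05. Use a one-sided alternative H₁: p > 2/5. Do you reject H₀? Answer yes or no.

Exact binomial: n=21, k=7, p₀=2/5=0.4000
P(X≥7) from Σ C(n,i)·p₀^i·(1−p₀)^(n−i)
p-value (one-sided, H₁ greater) = 0.79975
At α=0.05: p ≥ α → fail to reject H₀

reject H₀: no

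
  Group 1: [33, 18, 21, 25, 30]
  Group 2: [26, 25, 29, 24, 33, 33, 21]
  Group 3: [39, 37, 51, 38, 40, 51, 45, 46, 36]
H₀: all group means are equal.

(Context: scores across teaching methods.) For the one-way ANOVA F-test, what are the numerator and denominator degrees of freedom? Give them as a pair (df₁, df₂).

k = 3 groups, N = 21 total
df = (k−1, N−k) = (3−1, 21−3) = (2, 18)

degrees of freedom = [2, 18]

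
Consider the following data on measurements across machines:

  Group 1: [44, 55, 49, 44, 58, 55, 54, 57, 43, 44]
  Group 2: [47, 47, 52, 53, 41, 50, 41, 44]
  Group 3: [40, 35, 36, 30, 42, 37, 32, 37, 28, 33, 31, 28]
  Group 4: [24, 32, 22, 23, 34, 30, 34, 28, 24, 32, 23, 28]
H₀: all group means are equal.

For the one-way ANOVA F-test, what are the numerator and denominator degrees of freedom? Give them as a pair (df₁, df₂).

degrees of freedom = [3, 38]

k = 4 groups, N = 42 total
df = (k−1, N−k) = (4−1, 42−4) = (3, 38)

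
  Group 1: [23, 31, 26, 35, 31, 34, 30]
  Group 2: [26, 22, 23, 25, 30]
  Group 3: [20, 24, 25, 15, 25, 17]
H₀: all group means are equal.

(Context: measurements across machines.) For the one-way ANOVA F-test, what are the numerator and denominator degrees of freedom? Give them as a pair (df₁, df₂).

k = 3 groups, N = 18 total
df = (k−1, N−k) = (3−1, 18−3) = (2, 15)

degrees of freedom = [2, 15]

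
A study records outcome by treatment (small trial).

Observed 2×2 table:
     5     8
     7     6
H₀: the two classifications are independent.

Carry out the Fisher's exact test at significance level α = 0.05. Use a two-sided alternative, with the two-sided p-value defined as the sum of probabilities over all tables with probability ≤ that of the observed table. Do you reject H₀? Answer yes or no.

Margins: r₁=13, r₂=13, c₁=12, c₂=14, n=26
p_obs = C(13,5)·C(13,7)/C(26,12); sum pmf over tables with pmf ≤ p_obs
p-value (two-sided) = 0.69510
At α=0.05: p ≥ α → fail to reject H₀

reject H₀: no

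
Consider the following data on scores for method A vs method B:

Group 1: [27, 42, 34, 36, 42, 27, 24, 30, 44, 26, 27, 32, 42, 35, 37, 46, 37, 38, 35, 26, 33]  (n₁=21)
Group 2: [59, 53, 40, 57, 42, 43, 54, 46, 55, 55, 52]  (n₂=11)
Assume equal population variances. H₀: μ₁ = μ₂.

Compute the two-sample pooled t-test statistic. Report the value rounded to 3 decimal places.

test statistic = -6.624

x̄₁=34.286, s₁=6.597, n₁=21
x̄₂=50.545, s₂=6.593, n₂=11
s_p² = [20·6.597² + 10·6.593²]/30 = 43.5004
SE = √(s_p²·(1/21+1/11)) = 2.4548
t = (34.286−50.545)/2.4548 = -6.6237
df = 30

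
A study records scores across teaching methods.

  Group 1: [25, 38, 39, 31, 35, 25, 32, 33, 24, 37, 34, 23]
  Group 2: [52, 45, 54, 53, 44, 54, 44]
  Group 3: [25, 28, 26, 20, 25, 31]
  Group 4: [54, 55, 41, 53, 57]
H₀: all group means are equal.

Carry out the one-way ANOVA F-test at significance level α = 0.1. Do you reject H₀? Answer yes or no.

Group means [31.33, 49.43, 25.83, 52.00], grand mean 37.900
SSB = Σnᵢ(x̄ᵢ−x̄)² = 3315.486; SSW = ΣΣ(x−x̄ᵢ)² = 729.214
MSB = 3315.486/3 = 1105.1619; MSW = 729.214/26 = 28.0467
F = MSB/MSW = 39.4043
df = (3, 26)
p-value (upper-tail) = 0.00000
At α=0.1: p < α → reject H₀

reject H₀: yes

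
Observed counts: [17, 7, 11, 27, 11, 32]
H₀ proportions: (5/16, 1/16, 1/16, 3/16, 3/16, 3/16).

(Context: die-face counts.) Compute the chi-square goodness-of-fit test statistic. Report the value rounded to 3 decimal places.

test statistic = 24.900

n = 105; E_i = n·p_i = [32.81, 6.56, 6.56, 19.69, 19.69, 19.69]
χ² = (17−32.81)²/32.81 + (7−6.56)²/6.56 + (11−6.56)²/6.56 + (27−19.69)²/19.69 + (11−19.69)²/19.69 + (32−19.69)²/19.69 = 24.8997
df = 5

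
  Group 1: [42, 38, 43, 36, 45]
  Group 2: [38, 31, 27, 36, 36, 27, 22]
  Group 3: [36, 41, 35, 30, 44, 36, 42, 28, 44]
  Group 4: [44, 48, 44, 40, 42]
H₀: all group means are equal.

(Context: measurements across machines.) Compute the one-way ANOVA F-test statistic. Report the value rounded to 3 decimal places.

Group means [40.80, 31.00, 37.33, 43.60], grand mean 37.500
SSB = Σnᵢ(x̄ᵢ−x̄)² = 536.500; SSW = ΣΣ(x−x̄ᵢ)² = 576.000
MSB = 536.500/3 = 178.8333; MSW = 576.000/22 = 26.1818
F = MSB/MSW = 6.8304
df = (3, 22)

test statistic = 6.830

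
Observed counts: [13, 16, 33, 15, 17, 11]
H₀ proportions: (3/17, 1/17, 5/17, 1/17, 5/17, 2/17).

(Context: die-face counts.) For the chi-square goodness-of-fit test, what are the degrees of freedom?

degrees of freedom = 5

df = k − 1 = 6 − 1 = 5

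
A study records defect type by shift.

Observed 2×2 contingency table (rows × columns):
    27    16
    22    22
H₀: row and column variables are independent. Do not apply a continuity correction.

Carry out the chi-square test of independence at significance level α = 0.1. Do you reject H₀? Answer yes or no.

Row totals [43, 44], col totals [49, 38], n=87
χ² = (27−24.22)²/24.22 + (16−18.78)²/18.78 + (22−24.78)²/24.78 + (22−19.22)²/19.22 = 1.4463
df = 1
p-value (upper-tail) = 0.22913
At α=0.1: p ≥ α → fail to reject H₀

reject H₀: no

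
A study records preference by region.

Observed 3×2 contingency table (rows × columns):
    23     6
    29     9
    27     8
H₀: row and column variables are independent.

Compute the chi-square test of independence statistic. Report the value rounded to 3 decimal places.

Row totals [29, 38, 35], col totals [79, 23], n=102
χ² = (23−22.46)²/22.46 + (6−6.54)²/6.54 + (29−29.43)²/29.43 + (9−8.57)²/8.57 + (27−27.11)²/27.11 + (8−7.89)²/7.89 = 0.0873
df = 2

test statistic = 0.087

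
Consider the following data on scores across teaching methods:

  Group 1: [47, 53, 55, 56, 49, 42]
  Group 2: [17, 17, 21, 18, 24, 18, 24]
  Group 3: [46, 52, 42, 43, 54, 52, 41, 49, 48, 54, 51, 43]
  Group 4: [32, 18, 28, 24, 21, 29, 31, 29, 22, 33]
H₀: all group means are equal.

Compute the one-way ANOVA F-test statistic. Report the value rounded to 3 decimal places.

test statistic = 83.878

Group means [50.33, 19.86, 47.92, 26.70], grand mean 36.657
SSB = Σnᵢ(x̄ᵢ−x̄)² = 5610.679; SSW = ΣΣ(x−x̄ᵢ)² = 691.207
MSB = 5610.679/3 = 1870.2262; MSW = 691.207/31 = 22.2970
F = MSB/MSW = 83.8779
df = (3, 31)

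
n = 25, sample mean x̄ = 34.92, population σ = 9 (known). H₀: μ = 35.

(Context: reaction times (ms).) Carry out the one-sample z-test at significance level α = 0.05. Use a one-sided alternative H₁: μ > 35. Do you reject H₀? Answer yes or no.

SE = σ/√n = 9/√25 = 1.8000
z = (x̄−μ₀)/SE = (34.92−35)/1.8000 = -0.0444
p-value (one-sided, H₁ greater) = 0.51772
At α=0.05: p ≥ α → fail to reject H₀

reject H₀: no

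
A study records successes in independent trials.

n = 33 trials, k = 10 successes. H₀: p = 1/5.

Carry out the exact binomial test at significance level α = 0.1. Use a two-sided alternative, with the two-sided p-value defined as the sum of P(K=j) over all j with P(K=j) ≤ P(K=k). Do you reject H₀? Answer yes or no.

reject H₀: no

Exact binomial: n=33, k=10, p₀=1/5=0.2000
P(X=j) = C(n,j)·p₀^j·(1−p₀)^(n−j); p = Σ P(X=j) over j with P(X=j) ≤ P(X=10)
p-value (two-sided) = 0.18760
At α=0.1: p ≥ α → fail to reject H₀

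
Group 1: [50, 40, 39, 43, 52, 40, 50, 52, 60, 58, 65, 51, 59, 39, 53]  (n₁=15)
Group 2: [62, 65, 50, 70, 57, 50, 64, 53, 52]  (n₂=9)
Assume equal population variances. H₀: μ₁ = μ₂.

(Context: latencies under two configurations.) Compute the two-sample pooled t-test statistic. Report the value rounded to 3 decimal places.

test statistic = -2.380

x̄₁=50.067, s₁=8.362, n₁=15
x̄₂=58.111, s₂=7.373, n₂=9
s_p² = [14·8.362² + 8·7.373²]/22 = 64.2646
SE = √(s_p²·(1/15+1/9)) = 3.3801
t = (50.067−58.111)/3.3801 = -2.3800
df = 22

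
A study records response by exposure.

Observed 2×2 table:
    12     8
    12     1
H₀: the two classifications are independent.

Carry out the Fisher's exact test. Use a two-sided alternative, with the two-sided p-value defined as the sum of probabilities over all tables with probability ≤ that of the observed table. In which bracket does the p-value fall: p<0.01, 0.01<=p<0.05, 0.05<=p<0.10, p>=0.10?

p-value bracket: 0.05<=p<0.10

Margins: r₁=20, r₂=13, c₁=24, c₂=9, n=33
p_obs = C(20,12)·C(13,12)/C(33,24); sum pmf over tables with pmf ≤ p_obs
p-value (two-sided) = 0.05596
→ bracket: 0.05<=p<0.10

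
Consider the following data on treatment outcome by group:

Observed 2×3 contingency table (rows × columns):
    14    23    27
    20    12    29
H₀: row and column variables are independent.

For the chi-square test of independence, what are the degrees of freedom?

degrees of freedom = 2

df = (r−1)(c−1) = (2−1)·(3−1) = 2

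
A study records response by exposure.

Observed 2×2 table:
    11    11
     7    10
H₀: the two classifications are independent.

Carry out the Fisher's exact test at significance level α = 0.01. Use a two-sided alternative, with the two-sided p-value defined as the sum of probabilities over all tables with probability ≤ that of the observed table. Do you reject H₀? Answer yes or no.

reject H₀: no

Margins: r₁=22, r₂=17, c₁=18, c₂=21, n=39
p_obs = C(22,11)·C(17,7)/C(39,18); sum pmf over tables with pmf ≤ p_obs
p-value (two-sided) = 0.74791
At α=0.01: p ≥ α → fail to reject H₀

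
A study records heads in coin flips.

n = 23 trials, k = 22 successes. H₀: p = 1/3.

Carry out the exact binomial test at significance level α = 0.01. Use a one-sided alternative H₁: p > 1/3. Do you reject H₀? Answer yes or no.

reject H₀: yes

Exact binomial: n=23, k=22, p₀=1/3=0.3333
P(X≥22) from Σ C(n,i)·p₀^i·(1−p₀)^(n−i)
p-value (one-sided, H₁ greater) = 0.00000
At α=0.01: p < α → reject H₀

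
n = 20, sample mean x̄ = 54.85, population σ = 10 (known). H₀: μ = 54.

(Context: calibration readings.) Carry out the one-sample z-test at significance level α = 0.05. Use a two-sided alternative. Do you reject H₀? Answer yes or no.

SE = σ/√n = 10/√20 = 2.2361
z = (x̄−μ₀)/SE = (54.85−54)/2.2361 = 0.3801
p-value (two-sided) = 0.70385
At α=0.05: p ≥ α → fail to reject H₀

reject H₀: no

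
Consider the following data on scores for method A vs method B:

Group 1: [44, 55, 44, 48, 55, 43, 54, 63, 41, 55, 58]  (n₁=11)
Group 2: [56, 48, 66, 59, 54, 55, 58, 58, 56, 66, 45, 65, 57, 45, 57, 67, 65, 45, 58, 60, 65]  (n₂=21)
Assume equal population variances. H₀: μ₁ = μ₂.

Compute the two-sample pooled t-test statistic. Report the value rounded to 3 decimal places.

x̄₁=50.909, s₁=7.217, n₁=11
x̄₂=57.381, s₂=7.053, n₂=21
s_p² = [10·7.217² + 20·7.053²]/30 = 50.5287
SE = √(s_p²·(1/11+1/21)) = 2.6457
t = (50.909−57.381)/2.6457 = -2.4462
df = 30

test statistic = -2.446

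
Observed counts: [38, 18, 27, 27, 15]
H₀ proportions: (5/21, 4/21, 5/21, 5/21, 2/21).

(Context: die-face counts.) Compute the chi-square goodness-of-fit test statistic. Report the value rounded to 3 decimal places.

test statistic = 5.015

n = 125; E_i = n·p_i = [29.76, 23.81, 29.76, 29.76, 11.90]
χ² = (38−29.76)²/29.76 + (18−23.81)²/23.81 + (27−29.76)²/29.76 + (27−29.76)²/29.76 + (15−11.90)²/11.90 = 5.0152
df = 4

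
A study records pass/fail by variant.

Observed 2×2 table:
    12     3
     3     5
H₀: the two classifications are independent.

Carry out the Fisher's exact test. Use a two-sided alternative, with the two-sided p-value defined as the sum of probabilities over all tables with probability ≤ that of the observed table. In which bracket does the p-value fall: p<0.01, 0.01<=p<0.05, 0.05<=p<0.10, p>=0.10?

Margins: r₁=15, r₂=8, c₁=15, c₂=8, n=23
p_obs = C(15,12)·C(8,3)/C(23,15); sum pmf over tables with pmf ≤ p_obs
p-value (two-sided) = 0.07133
→ bracket: 0.05<=p<0.10

p-value bracket: 0.05<=p<0.10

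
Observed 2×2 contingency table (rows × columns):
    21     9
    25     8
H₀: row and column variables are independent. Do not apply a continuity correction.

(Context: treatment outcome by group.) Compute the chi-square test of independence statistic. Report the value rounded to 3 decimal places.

Row totals [30, 33], col totals [46, 17], n=63
χ² = (21−21.90)²/21.90 + (9−8.10)²/8.10 + (25−24.10)²/24.10 + (8−8.90)²/8.90 = 0.2644
df = 1

test statistic = 0.264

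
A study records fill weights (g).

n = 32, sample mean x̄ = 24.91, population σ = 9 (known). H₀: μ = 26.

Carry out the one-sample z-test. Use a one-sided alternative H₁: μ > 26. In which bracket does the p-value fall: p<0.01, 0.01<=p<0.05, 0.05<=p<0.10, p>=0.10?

p-value bracket: p>=0.10

SE = σ/√n = 9/√32 = 1.5910
z = (x̄−μ₀)/SE = (24.91−26)/1.5910 = -0.6851
p-value (one-sided, H₁ greater) = 0.75336
→ bracket: p>=0.10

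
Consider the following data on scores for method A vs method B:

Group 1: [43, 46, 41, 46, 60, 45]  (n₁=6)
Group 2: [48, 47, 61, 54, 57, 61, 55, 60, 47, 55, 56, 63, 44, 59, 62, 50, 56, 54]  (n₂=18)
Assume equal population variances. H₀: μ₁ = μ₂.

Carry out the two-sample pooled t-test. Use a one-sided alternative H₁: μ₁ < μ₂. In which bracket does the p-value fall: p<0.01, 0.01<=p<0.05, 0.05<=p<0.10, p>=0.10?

p-value bracket: p<0.01

x̄₁=46.833, s₁=6.735, n₁=6
x̄₂=54.944, s₂=5.724, n₂=18
s_p² = [5·6.735² + 17·5.724²]/22 = 35.6263
SE = √(s_p²·(1/6+1/18)) = 2.8137
t = (46.833−54.944)/2.8137 = -2.8827
df = 22
p-value (one-sided, H₁ less) = 0.00432
→ bracket: p<0.01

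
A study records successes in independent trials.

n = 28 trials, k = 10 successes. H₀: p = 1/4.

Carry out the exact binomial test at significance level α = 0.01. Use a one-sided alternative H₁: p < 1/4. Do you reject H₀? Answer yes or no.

reject H₀: no

Exact binomial: n=28, k=10, p₀=1/4=0.2500
P(X≤10) from Σ C(n,i)·p₀^i·(1−p₀)^(n−i)
p-value (one-sided, H₁ less) = 0.93210
At α=0.01: p ≥ α → fail to reject H₀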